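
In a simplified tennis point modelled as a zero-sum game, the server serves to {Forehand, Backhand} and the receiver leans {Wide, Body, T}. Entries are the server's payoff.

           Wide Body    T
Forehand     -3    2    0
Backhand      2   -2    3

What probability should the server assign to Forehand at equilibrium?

4/9

Row minima: Forehand → -3, Backhand → -2; maximin = -2.
Column maxima: Wide → 2, Body → 2, T → 3; minimax = 2.
-2 ≠ 2, so there is no saddle point; optimal play is mixed.
T is strictly dominated by Wide (it gives the server strictly more in every row), so the receiver never plays it.
On the remaining 2×2 (Forehand, Backhand vs Wide, Body):
Let the server play Forehand with probability p. Expected payoff against Wide: (-3)p + 2(1−p) = −5p + 2; against Body: 2p + (-2)(1−p) = 4p − 2.
Setting these equal: −5p + 2 = 4p − 2 ⇒ −9p = -4 ⇒ p = 4/9, and the value is (-5)·(4/9) + 2 = -2/9.
For the receiver: with q = P(Wide), equating Forehand's and Backhand's payoffs gives −5q + 2 = 4q − 2 ⇒ q = 4/9.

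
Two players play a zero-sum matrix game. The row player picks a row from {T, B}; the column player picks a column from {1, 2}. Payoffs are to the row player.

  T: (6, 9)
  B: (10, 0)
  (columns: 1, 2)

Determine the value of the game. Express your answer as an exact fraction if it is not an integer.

Row minima: T → 6, B → 0; maximin = 6.
Column maxima: 1 → 10, 2 → 9; minimax = 9.
6 ≠ 9, so there is no saddle point; optimal play is mixed.
Let the row player play T with probability p. Expected payoff against 1: 6p + 10(1−p) = −4p + 10; against 2: 9p + 0(1−p) = 9p.
Setting these equal: −4p + 10 = 9p ⇒ −13p = -10 ⇒ p = 10/13, and the value is (-4)·(10/13) + 10 = 90/13.
For the column player: with q = P(1), equating T's and B's payoffs gives −3q + 9 = 10q ⇒ q = 9/13.

90/13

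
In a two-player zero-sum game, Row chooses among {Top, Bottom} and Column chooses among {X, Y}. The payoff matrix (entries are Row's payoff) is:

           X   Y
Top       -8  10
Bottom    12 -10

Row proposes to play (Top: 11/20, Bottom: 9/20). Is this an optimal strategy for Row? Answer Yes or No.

Against X this mix gives (11/20)·(-8) + (9/20)·12 = 1.
Against Y this mix gives (11/20)·10 + (9/20)·(-10) = 1.
All of Column's active replies (X, Y) yield 1, and no column does worse for Row. The mix makes Column indifferent and guarantees 1, so it is optimal.

Yes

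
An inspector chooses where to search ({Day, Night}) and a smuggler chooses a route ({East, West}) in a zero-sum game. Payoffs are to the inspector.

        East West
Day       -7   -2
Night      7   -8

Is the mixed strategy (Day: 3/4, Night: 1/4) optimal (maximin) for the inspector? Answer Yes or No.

Yes

Against East this mix gives (3/4)·(-7) + (1/4)·7 = -7/2.
Against West this mix gives (3/4)·(-2) + (1/4)·(-8) = -7/2.
All of the smuggler's active replies (East, West) yield -7/2, and no column does worse for the inspector. The mix makes the smuggler indifferent and guarantees -7/2, so it is optimal.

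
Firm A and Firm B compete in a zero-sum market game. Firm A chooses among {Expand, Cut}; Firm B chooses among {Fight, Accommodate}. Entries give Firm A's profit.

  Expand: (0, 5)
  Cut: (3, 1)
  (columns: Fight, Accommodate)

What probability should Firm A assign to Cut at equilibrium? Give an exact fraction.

Row minima: Expand → 0, Cut → 1; maximin = 1.
Column maxima: Fight → 3, Accommodate → 5; minimax = 3.
1 ≠ 3, so there is no saddle point; optimal play is mixed.
Let Firm A play Expand with probability p. Expected payoff against Fight: 0p + 3(1−p) = −3p + 3; against Accommodate: 5p + 1(1−p) = 4p + 1.
Setting these equal: −3p + 3 = 4p + 1 ⇒ −7p = -2 ⇒ p = 2/7, and the value is (-3)·(2/7) + 3 = 15/7.
For Firm B: with q = P(Fight), equating Expand's and Cut's payoffs gives −5q + 5 = 2q + 1 ⇒ q = 4/7.

5/7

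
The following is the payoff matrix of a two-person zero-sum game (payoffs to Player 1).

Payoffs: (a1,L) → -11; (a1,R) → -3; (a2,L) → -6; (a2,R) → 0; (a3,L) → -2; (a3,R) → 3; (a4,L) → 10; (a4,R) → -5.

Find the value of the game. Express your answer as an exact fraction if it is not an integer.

1

Row minima: a1 → -11, a2 → -6, a3 → -2, a4 → -5; maximin = -2.
Column maxima: L → 10, R → 3; minimax = 3.
-2 ≠ 3, so there is no saddle point; optimal play is mixed.
a1 is strictly dominated by a2, so Player 1 never plays it.
a2 is strictly dominated by a3, so Player 1 never plays it.
On the remaining 2×2 (a3, a4 vs L, R):
Let Player 1 play a3 with probability p. Expected payoff against L: (-2)p + 10(1−p) = −12p + 10; against R: 3p + (-5)(1−p) = 8p − 5.
Setting these equal: −12p + 10 = 8p − 5 ⇒ −20p = -15 ⇒ p = 3/4, and the value is (-12)·(3/4) + 10 = 1.
For Player 2: with q = P(L), equating a3's and a4's payoffs gives −5q + 3 = 15q − 5 ⇒ q = 2/5.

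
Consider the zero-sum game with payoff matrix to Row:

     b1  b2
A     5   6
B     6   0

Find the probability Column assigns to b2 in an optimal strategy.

1/7

Row minima: A → 5, B → 0; maximin = 5.
Column maxima: b1 → 6, b2 → 6; minimax = 6.
5 ≠ 6, so there is no saddle point; optimal play is mixed.
Let Row play A with probability p. Expected payoff against b1: 5p + 6(1−p) = −p + 6; against b2: 6p + 0(1−p) = 6p.
Setting these equal: −p + 6 = 6p ⇒ −7p = -6 ⇒ p = 6/7, and the value is (-1)·(6/7) + 6 = 36/7.
For Column: with q = P(b1), equating A's and B's payoffs gives −q + 6 = 6q ⇒ q = 6/7.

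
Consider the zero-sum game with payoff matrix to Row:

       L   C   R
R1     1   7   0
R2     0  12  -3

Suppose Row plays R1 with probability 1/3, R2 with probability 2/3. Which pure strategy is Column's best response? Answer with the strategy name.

If Column plays L, Row's expected payoff is (1/3)·1 + (2/3)·0 = 1/3.
If Column plays C, Row's expected payoff is (1/3)·7 + (2/3)·12 = 31/3.
If Column plays R, Row's expected payoff is (1/3)·0 + (2/3)·(-3) = -2.
Column minimizes Row's payoff; the smallest is -2, so the best response is R.

R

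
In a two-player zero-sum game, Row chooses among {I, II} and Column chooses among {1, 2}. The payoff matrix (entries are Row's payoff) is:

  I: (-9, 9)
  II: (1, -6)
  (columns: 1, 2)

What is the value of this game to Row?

-9/5

Row minima: I → -9, II → -6; maximin = -6.
Column maxima: 1 → 1, 2 → 9; minimax = 1.
-6 ≠ 1, so there is no saddle point; optimal play is mixed.
Let Row play I with probability p. Expected payoff against 1: (-9)p + 1(1−p) = −10p + 1; against 2: 9p + (-6)(1−p) = 15p − 6.
Setting these equal: −10p + 1 = 15p − 6 ⇒ −25p = -7 ⇒ p = 7/25, and the value is (-10)·(7/25) + 1 = -9/5.
For Column: with q = P(1), equating I's and II's payoffs gives −18q + 9 = 7q − 6 ⇒ q = 3/5.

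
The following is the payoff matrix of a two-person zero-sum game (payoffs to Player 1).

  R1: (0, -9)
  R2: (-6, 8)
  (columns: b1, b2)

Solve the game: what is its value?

-54/23

Row minima: R1 → -9, R2 → -6; maximin = -6.
Column maxima: b1 → 0, b2 → 8; minimax = 0.
-6 ≠ 0, so there is no saddle point; optimal play is mixed.
Let Player 1 play R1 with probability p. Expected payoff against b1: 0p + (-6)(1−p) = 6p − 6; against b2: (-9)p + 8(1−p) = −17p + 8.
Setting these equal: 6p − 6 = −17p + 8 ⇒ 23p = 14 ⇒ p = 14/23, and the value is (6)·(14/23) − 6 = -54/23.
For Player 2: with q = P(b1), equating R1's and R2's payoffs gives 9q − 9 = −14q + 8 ⇒ q = 17/23.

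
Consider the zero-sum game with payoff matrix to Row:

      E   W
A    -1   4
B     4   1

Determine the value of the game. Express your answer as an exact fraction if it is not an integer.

Row minima: A → -1, B → 1; maximin = 1.
Column maxima: E → 4, W → 4; minimax = 4.
1 ≠ 4, so there is no saddle point; optimal play is mixed.
Let Row play A with probability p. Expected payoff against E: (-1)p + 4(1−p) = −5p + 4; against W: 4p + 1(1−p) = 3p + 1.
Setting these equal: −5p + 4 = 3p + 1 ⇒ −8p = -3 ⇒ p = 3/8, and the value is (-5)·(3/8) + 4 = 17/8.
For Column: with q = P(E), equating A's and B's payoffs gives −5q + 4 = 3q + 1 ⇒ q = 3/8.

17/8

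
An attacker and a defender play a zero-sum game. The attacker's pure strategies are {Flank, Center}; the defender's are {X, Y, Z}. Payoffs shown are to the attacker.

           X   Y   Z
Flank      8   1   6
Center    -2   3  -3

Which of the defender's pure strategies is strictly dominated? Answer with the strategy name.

X

Z holds the attacker's payoff strictly below X in every row: 6 < 8, -3 < -2.
So X is strictly dominated for the defender.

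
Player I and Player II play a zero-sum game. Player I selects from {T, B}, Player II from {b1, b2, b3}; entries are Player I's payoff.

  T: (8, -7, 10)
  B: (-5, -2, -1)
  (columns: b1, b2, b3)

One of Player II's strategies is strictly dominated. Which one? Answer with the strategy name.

b1 holds Player I's payoff strictly below b3 in every row: 8 < 10, -5 < -1.
So b3 is strictly dominated for Player II.

b3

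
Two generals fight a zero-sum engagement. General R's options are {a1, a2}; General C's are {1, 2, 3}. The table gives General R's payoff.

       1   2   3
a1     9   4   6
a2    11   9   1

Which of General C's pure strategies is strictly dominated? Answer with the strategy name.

1

2 holds General R's payoff strictly below 1 in every row: 4 < 9, 9 < 11.
So 1 is strictly dominated for General C.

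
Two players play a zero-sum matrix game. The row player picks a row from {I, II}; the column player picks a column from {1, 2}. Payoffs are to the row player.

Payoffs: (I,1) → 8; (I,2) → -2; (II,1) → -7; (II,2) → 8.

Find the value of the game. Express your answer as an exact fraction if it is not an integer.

Row minima: I → -2, II → -7; maximin = -2.
Column maxima: 1 → 8, 2 → 8; minimax = 8.
-2 ≠ 8, so there is no saddle point; optimal play is mixed.
Let the row player play I with probability p. Expected payoff against 1: 8p + (-7)(1−p) = 15p − 7; against 2: (-2)p + 8(1−p) = −10p + 8.
Setting these equal: 15p − 7 = −10p + 8 ⇒ 25p = 15 ⇒ p = 3/5, and the value is (15)·(3/5) − 7 = 2.
For the column player: with q = P(1), equating I's and II's payoffs gives 10q − 2 = −15q + 8 ⇒ q = 2/5.

2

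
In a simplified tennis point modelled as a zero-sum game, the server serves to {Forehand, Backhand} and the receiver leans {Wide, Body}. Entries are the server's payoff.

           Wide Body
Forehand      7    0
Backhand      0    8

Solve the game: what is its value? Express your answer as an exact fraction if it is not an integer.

Row minima: Forehand → 0, Backhand → 0; maximin = 0.
Column maxima: Wide → 7, Body → 8; minimax = 7.
0 ≠ 7, so there is no saddle point; optimal play is mixed.
Let the server play Forehand with probability p. Expected payoff against Wide: 7p + 0(1−p) = 7p; against Body: 0p + 8(1−p) = −8p + 8.
Setting these equal: 7p = −8p + 8 ⇒ 15p = 8 ⇒ p = 8/15, and the value is (7)·(8/15) = 56/15.
For the receiver: with q = P(Wide), equating Forehand's and Backhand's payoffs gives 7q = −8q + 8 ⇒ q = 8/15.

56/15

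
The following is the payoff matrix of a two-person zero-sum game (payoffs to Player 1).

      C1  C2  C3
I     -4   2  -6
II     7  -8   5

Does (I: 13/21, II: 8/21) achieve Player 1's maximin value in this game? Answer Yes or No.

Yes

Against C1 this mix gives (13/21)·(-4) + (8/21)·7 = 4/21.
Against C2 this mix gives (13/21)·2 + (8/21)·(-8) = -38/21.
Against C3 this mix gives (13/21)·(-6) + (8/21)·5 = -38/21.
All of Player 2's active replies (C2, C3) yield -38/21, and no column does worse for Player 1. The mix makes Player 2 indifferent and guarantees -38/21, so it is optimal.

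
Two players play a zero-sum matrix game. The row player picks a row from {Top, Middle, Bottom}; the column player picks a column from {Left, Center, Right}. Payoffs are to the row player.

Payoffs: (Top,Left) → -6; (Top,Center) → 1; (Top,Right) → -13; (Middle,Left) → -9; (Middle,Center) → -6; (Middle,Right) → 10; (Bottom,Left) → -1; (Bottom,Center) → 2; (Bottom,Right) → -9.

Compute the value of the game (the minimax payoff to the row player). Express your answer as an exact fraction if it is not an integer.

Row minima: Top → -13, Middle → -9, Bottom → -9; maximin = -9.
Column maxima: Left → -1, Center → 2, Right → 10; minimax = -1.
-9 ≠ -1, so there is no saddle point; optimal play is mixed.
Top is strictly dominated by Bottom, so the row player never plays it.
Center is strictly dominated by Left (it gives the row player strictly more in every row), so the column player never plays it.
On the remaining 2×2 (Middle, Bottom vs Left, Right):
Let the row player play Middle with probability p. Expected payoff against Left: (-9)p + (-1)(1−p) = −8p − 1; against Right: 10p + (-9)(1−p) = 19p − 9.
Setting these equal: −8p − 1 = 19p − 9 ⇒ −27p = -8 ⇒ p = 8/27, and the value is (-8)·(8/27) − 1 = -91/27.
For the column player: with q = P(Left), equating Middle's and Bottom's payoffs gives −19q + 10 = 8q − 9 ⇒ q = 19/27.

-91/27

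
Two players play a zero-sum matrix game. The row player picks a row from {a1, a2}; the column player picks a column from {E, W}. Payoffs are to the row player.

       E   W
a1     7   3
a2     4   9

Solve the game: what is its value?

17/3

Row minima: a1 → 3, a2 → 4; maximin = 4.
Column maxima: E → 7, W → 9; minimax = 7.
4 ≠ 7, so there is no saddle point; optimal play is mixed.
Let the row player play a1 with probability p. Expected payoff against E: 7p + 4(1−p) = 3p + 4; against W: 3p + 9(1−p) = −6p + 9.
Setting these equal: 3p + 4 = −6p + 9 ⇒ 9p = 5 ⇒ p = 5/9, and the value is (3)·(5/9) + 4 = 17/3.
For the column player: with q = P(E), equating a1's and a2's payoffs gives 4q + 3 = −5q + 9 ⇒ q = 2/3.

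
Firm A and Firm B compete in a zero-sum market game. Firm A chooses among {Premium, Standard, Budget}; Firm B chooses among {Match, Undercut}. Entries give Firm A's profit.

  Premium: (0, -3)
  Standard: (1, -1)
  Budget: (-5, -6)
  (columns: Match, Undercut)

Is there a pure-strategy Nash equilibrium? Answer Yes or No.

Yes

Row minima: Premium → -3, Standard → -1, Budget → -6; maximin = -1.
Column maxima: Match → 1, Undercut → -1; minimax = -1.
maximin = minimax = -1, so a saddle point exists.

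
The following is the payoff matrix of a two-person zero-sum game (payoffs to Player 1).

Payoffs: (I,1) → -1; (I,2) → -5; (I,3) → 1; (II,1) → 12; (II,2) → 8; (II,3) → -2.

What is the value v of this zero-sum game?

Row minima: I → -5, II → -2; maximin = -2.
Column maxima: 1 → 12, 2 → 8, 3 → 1; minimax = 1.
-2 ≠ 1, so there is no saddle point; optimal play is mixed.
1 is strictly dominated by 2 (it gives Player 1 strictly more in every row), so Player 2 never plays it.
On the remaining 2×2 (I, II vs 2, 3):
Let Player 1 play I with probability p. Expected payoff against 2: (-5)p + 8(1−p) = −13p + 8; against 3: 1p + (-2)(1−p) = 3p − 2.
Setting these equal: −13p + 8 = 3p − 2 ⇒ −16p = -10 ⇒ p = 5/8, and the value is (-13)·(5/8) + 8 = -1/8.
For Player 2: with q = P(2), equating I's and II's payoffs gives −6q + 1 = 10q − 2 ⇒ q = 3/16.

-1/8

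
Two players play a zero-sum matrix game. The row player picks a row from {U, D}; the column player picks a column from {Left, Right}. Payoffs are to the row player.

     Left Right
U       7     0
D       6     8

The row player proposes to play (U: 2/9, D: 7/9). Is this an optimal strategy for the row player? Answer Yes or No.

Against Left this mix gives (2/9)·7 + (7/9)·6 = 56/9.
Against Right this mix gives (2/9)·0 + (7/9)·8 = 56/9.
All of the column player's active replies (Left, Right) yield 56/9, and no column does worse for the row player. The mix makes the column player indifferent and guarantees 56/9, so it is optimal.

Yes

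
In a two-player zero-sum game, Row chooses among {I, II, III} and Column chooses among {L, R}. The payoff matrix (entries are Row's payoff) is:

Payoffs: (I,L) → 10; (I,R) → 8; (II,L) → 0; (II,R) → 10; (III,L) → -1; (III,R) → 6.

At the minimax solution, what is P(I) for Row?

Row minima: I → 8, II → 0, III → -1; maximin = 8.
Column maxima: L → 10, R → 10; minimax = 10.
8 ≠ 10, so there is no saddle point; optimal play is mixed.
III is strictly dominated by I, so Row never plays it.
On the remaining 2×2 (I, II vs L, R):
Let Row play I with probability p. Expected payoff against L: 10p + 0(1−p) = 10p; against R: 8p + 10(1−p) = −2p + 10.
Setting these equal: 10p = −2p + 10 ⇒ 12p = 10 ⇒ p = 5/6, and the value is (10)·(5/6) = 25/3.
For Column: with q = P(L), equating I's and II's payoffs gives 2q + 8 = −10q + 10 ⇒ q = 1/6.

5/6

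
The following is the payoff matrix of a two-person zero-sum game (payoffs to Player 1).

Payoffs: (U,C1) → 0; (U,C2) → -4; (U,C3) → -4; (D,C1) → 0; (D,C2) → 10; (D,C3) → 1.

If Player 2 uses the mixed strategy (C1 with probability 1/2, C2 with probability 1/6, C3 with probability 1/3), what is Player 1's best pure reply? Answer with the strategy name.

Expected payoff of U: (1/2)·0 + (1/6)·(-4) + (1/3)·(-4) = -2.
Expected payoff of D: (1/2)·0 + (1/6)·10 + (1/3)·1 = 2.
The largest is 2, so Player 1's best response is D.

D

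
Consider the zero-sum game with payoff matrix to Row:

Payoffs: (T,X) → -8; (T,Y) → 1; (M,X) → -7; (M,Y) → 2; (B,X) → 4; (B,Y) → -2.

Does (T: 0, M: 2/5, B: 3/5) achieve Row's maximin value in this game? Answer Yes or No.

Yes

Against X this mix gives (2/5)·(-7) + (3/5)·4 = -2/5.
Against Y this mix gives (2/5)·2 + (3/5)·(-2) = -2/5.
All of Column's active replies (X, Y) yield -2/5, and no column does worse for Row. The mix makes Column indifferent and guarantees -2/5, so it is optimal.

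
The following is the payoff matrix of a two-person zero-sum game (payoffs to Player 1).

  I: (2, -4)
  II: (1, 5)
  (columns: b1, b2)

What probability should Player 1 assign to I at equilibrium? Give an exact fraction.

2/5

Row minima: I → -4, II → 1; maximin = 1.
Column maxima: b1 → 2, b2 → 5; minimax = 2.
1 ≠ 2, so there is no saddle point; optimal play is mixed.
Let Player 1 play I with probability p. Expected payoff against b1: 2p + 1(1−p) = p + 1; against b2: (-4)p + 5(1−p) = −9p + 5.
Setting these equal: p + 1 = −9p + 5 ⇒ 10p = 4 ⇒ p = 2/5, and the value is (1)·(2/5) + 1 = 7/5.
For Player 2: with q = P(b1), equating I's and II's payoffs gives 6q − 4 = −4q + 5 ⇒ q = 9/10.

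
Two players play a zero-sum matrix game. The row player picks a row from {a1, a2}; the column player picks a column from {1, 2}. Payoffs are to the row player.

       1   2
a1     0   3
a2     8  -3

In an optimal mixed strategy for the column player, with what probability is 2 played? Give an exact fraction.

Row minima: a1 → 0, a2 → -3; maximin = 0.
Column maxima: 1 → 8, 2 → 3; minimax = 3.
0 ≠ 3, so there is no saddle point; optimal play is mixed.
Let the row player play a1 with probability p. Expected payoff against 1: 0p + 8(1−p) = −8p + 8; against 2: 3p + (-3)(1−p) = 6p − 3.
Setting these equal: −8p + 8 = 6p − 3 ⇒ −14p = -11 ⇒ p = 11/14, and the value is (-8)·(11/14) + 8 = 12/7.
For the column player: with q = P(1), equating a1's and a2's payoffs gives −3q + 3 = 11q − 3 ⇒ q = 3/7.

4/7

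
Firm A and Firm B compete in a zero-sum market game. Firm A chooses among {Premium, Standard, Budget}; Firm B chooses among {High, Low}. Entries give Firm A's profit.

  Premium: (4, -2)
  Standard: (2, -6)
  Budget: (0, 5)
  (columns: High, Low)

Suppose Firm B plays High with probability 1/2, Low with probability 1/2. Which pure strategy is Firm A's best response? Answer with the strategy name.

Expected payoff of Premium: (1/2)·4 + (1/2)·(-2) = 1.
Expected payoff of Standard: (1/2)·2 + (1/2)·(-6) = -2.
Expected payoff of Budget: (1/2)·0 + (1/2)·5 = 5/2.
The largest is 5/2, so Firm A's best response is Budget.

Budget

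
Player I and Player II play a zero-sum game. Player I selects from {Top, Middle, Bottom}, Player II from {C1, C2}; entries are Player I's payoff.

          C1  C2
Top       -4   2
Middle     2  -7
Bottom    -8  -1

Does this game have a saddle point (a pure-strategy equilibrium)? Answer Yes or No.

No

Row minima: Top → -4, Middle → -7, Bottom → -8; maximin = -4.
Column maxima: C1 → 2, C2 → 2; minimax = 2.
-4 ≠ 2, so no pure-strategy equilibrium exists.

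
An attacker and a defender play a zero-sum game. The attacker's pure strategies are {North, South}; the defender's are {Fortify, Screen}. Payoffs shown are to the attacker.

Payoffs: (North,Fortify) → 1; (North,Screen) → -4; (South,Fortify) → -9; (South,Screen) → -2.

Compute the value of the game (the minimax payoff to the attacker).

-19/6

Row minima: North → -4, South → -9; maximin = -4.
Column maxima: Fortify → 1, Screen → -2; minimax = -2.
-4 ≠ -2, so there is no saddle point; optimal play is mixed.
Let the attacker play North with probability p. Expected payoff against Fortify: 1p + (-9)(1−p) = 10p − 9; against Screen: (-4)p + (-2)(1−p) = −2p − 2.
Setting these equal: 10p − 9 = −2p − 2 ⇒ 12p = 7 ⇒ p = 7/12, and the value is (10)·(7/12) − 9 = -19/6.
For the defender: with q = P(Fortify), equating North's and South's payoffs gives 5q − 4 = −7q − 2 ⇒ q = 1/6.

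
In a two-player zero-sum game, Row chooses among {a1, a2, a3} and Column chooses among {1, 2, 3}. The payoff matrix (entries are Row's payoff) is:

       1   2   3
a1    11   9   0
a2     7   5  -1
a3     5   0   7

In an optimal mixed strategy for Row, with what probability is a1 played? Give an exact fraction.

7/16

Row minima: a1 → 0, a2 → -1, a3 → 0; maximin = 0.
Column maxima: 1 → 11, 2 → 9, 3 → 7; minimax = 7.
0 ≠ 7, so there is no saddle point; optimal play is mixed.
a2 is strictly dominated by a1, so Row never plays it.
1 is strictly dominated by 2 (it gives Row strictly more in every row), so Column never plays it.
On the remaining 2×2 (a1, a3 vs 2, 3):
Let Row play a1 with probability p. Expected payoff against 2: 9p + 0(1−p) = 9p; against 3: 0p + 7(1−p) = −7p + 7.
Setting these equal: 9p = −7p + 7 ⇒ 16p = 7 ⇒ p = 7/16, and the value is (9)·(7/16) = 63/16.
For Column: with q = P(2), equating a1's and a3's payoffs gives 9q = −7q + 7 ⇒ q = 7/16.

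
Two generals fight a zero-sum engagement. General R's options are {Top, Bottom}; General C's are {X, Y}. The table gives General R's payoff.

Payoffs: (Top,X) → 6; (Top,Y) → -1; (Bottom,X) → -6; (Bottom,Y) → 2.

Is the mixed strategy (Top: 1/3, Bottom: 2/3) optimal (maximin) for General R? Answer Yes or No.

Against X this mix gives (1/3)·6 + (2/3)·(-6) = -2.
Against Y this mix gives (1/3)·(-1) + (2/3)·2 = 1.
General C will play X, holding General R to -2. Shifting weight toward the row that does better against X would raise this floor (the equalizing mix achieves 2/5 against both X and Y), so the proposed strategy is not optimal.

No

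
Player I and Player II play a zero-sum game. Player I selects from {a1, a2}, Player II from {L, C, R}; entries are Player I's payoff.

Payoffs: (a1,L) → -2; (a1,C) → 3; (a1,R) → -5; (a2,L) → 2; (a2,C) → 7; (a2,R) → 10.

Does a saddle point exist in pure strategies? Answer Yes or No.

Yes

Row minima: a1 → -5, a2 → 2; maximin = 2.
Column maxima: L → 2, C → 7, R → 10; minimax = 2.
maximin = minimax = 2, so a saddle point exists.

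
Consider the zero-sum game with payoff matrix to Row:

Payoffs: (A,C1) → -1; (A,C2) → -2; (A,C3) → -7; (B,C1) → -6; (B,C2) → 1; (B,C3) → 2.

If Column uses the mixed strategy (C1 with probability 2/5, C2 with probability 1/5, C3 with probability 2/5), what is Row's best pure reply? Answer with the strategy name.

Expected payoff of A: (2/5)·(-1) + (1/5)·(-2) + (2/5)·(-7) = -18/5.
Expected payoff of B: (2/5)·(-6) + (1/5)·1 + (2/5)·2 = -7/5.
The largest is -7/5, so Row's best response is B.

B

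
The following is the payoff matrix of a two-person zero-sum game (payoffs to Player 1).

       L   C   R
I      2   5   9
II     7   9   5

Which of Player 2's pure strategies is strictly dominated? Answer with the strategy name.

C

L holds Player 1's payoff strictly below C in every row: 2 < 5, 7 < 9.
So C is strictly dominated for Player 2.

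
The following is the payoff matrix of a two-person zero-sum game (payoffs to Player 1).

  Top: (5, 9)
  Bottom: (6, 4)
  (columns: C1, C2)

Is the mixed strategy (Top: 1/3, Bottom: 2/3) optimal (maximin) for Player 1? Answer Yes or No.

Yes

Against C1 this mix gives (1/3)·5 + (2/3)·6 = 17/3.
Against C2 this mix gives (1/3)·9 + (2/3)·4 = 17/3.
All of Player 2's active replies (C1, C2) yield 17/3, and no column does worse for Player 1. The mix makes Player 2 indifferent and guarantees 17/3, so it is optimal.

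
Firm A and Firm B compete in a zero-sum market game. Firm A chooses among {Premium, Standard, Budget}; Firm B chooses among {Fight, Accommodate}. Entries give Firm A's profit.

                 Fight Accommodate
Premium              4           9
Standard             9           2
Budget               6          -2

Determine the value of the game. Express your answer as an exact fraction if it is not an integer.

73/12

Row minima: Premium → 4, Standard → 2, Budget → -2; maximin = 4.
Column maxima: Fight → 9, Accommodate → 9; minimax = 9.
4 ≠ 9, so there is no saddle point; optimal play is mixed.
Budget is strictly dominated by Standard, so Firm A never plays it.
On the remaining 2×2 (Premium, Standard vs Fight, Accommodate):
Let Firm A play Premium with probability p. Expected payoff against Fight: 4p + 9(1−p) = −5p + 9; against Accommodate: 9p + 2(1−p) = 7p + 2.
Setting these equal: −5p + 9 = 7p + 2 ⇒ −12p = -7 ⇒ p = 7/12, and the value is (-5)·(7/12) + 9 = 73/12.
For Firm B: with q = P(Fight), equating Premium's and Standard's payoffs gives −5q + 9 = 7q + 2 ⇒ q = 7/12.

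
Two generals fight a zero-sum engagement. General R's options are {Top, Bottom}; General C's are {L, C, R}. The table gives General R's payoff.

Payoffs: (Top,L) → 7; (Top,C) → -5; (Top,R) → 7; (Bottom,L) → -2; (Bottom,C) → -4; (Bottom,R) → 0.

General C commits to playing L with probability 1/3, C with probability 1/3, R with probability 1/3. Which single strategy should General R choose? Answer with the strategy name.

Top

Expected payoff of Top: (1/3)·7 + (1/3)·(-5) + (1/3)·7 = 3.
Expected payoff of Bottom: (1/3)·(-2) + (1/3)·(-4) + (1/3)·0 = -2.
The largest is 3, so General R's best response is Top.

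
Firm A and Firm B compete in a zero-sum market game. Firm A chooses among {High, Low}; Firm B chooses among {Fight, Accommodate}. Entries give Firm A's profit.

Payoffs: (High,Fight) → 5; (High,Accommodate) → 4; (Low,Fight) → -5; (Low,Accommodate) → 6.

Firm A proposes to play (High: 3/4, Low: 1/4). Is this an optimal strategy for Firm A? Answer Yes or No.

Against Fight this mix gives (3/4)·5 + (1/4)·(-5) = 5/2.
Against Accommodate this mix gives (3/4)·4 + (1/4)·6 = 9/2.
Firm B will play Fight, holding Firm A to 5/2. Shifting weight toward the row that does better against Fight would raise this floor (the equalizing mix achieves 25/6 against both Fight and Accommodate), so the proposed strategy is not optimal.

No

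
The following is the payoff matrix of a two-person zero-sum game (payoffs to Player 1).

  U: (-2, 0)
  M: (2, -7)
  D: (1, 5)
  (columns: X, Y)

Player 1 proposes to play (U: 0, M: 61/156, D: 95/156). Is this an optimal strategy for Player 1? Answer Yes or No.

Against X this mix gives (61/156)·2 + (95/156)·1 = 217/156.
Against Y this mix gives (61/156)·(-7) + (95/156)·5 = 4/13.
Player 2 will play Y, holding Player 1 to 4/13. Shifting weight toward the row that does better against Y would raise this floor (the equalizing mix achieves 17/13 against both Y and X), so the proposed strategy is not optimal.

No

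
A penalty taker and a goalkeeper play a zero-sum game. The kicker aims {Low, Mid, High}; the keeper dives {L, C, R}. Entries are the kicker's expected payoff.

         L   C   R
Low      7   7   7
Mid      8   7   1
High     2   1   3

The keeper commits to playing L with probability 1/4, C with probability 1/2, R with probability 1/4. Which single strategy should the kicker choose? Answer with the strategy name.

Low

Expected payoff of Low: (1/4)·7 + (1/2)·7 + (1/4)·7 = 7.
Expected payoff of Mid: (1/4)·8 + (1/2)·7 + (1/4)·1 = 23/4.
Expected payoff of High: (1/4)·2 + (1/2)·1 + (1/4)·3 = 7/4.
The largest is 7, so the kicker's best response is Low.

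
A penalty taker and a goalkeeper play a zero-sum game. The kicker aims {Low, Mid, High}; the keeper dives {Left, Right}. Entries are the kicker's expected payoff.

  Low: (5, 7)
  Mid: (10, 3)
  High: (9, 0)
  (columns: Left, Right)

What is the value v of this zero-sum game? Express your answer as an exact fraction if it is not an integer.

Row minima: Low → 5, Mid → 3, High → 0; maximin = 5.
Column maxima: Left → 10, Right → 7; minimax = 7.
5 ≠ 7, so there is no saddle point; optimal play is mixed.
High is strictly dominated by Mid, so the kicker never plays it.
On the remaining 2×2 (Low, Mid vs Left, Right):
Let the kicker play Low with probability p. Expected payoff against Left: 5p + 10(1−p) = −5p + 10; against Right: 7p + 3(1−p) = 4p + 3.
Setting these equal: −5p + 10 = 4p + 3 ⇒ −9p = -7 ⇒ p = 7/9, and the value is (-5)·(7/9) + 10 = 55/9.
For the keeper: with q = P(Left), equating Low's and Mid's payoffs gives −2q + 7 = 7q + 3 ⇒ q = 4/9.

55/9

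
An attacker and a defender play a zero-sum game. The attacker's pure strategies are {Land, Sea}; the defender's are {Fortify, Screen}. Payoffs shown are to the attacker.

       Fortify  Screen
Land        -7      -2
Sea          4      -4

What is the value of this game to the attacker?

Row minima: Land → -7, Sea → -4; maximin = -4.
Column maxima: Fortify → 4, Screen → -2; minimax = -2.
-4 ≠ -2, so there is no saddle point; optimal play is mixed.
Let the attacker play Land with probability p. Expected payoff against Fortify: (-7)p + 4(1−p) = −11p + 4; against Screen: (-2)p + (-4)(1−p) = 2p − 4.
Setting these equal: −11p + 4 = 2p − 4 ⇒ −13p = -8 ⇒ p = 8/13, and the value is (-11)·(8/13) + 4 = -36/13.
For the defender: with q = P(Fortify), equating Land's and Sea's payoffs gives −5q − 2 = 8q − 4 ⇒ q = 2/13.

-36/13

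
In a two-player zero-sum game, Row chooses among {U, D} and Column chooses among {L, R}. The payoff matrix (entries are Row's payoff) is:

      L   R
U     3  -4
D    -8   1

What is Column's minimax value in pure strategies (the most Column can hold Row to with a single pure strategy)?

Column maxima: L → 3, R → 1.
The smallest of these is 1.

1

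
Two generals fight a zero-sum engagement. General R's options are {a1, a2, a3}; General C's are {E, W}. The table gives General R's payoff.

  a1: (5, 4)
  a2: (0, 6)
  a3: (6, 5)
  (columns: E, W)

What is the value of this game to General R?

Row minima: a1 → 4, a2 → 0, a3 → 5; maximin = 5.
Column maxima: E → 6, W → 6; minimax = 6.
5 ≠ 6, so there is no saddle point; optimal play is mixed.
a1 is strictly dominated by a3, so General R never plays it.
On the remaining 2×2 (a2, a3 vs E, W):
Let General R play a2 with probability p. Expected payoff against E: 0p + 6(1−p) = −6p + 6; against W: 6p + 5(1−p) = p + 5.
Setting these equal: −6p + 6 = p + 5 ⇒ −7p = -1 ⇒ p = 1/7, and the value is (-6)·(1/7) + 6 = 36/7.
For General C: with q = P(E), equating a2's and a3's payoffs gives −6q + 6 = q + 5 ⇒ q = 1/7.

36/7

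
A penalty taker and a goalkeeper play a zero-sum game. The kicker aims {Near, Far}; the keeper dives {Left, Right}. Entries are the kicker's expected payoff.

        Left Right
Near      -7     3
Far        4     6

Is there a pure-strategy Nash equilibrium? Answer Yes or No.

Yes

Row minima: Near → -7, Far → 4; maximin = 4.
Column maxima: Left → 4, Right → 6; minimax = 4.
maximin = minimax = 4, so a saddle point exists.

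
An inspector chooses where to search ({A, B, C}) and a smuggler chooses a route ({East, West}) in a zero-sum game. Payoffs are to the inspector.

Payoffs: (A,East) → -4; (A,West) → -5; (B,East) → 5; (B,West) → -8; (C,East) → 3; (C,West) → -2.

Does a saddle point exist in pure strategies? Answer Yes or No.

Yes

Row minima: A → -5, B → -8, C → -2; maximin = -2.
Column maxima: East → 5, West → -2; minimax = -2.
maximin = minimax = -2, so a saddle point exists.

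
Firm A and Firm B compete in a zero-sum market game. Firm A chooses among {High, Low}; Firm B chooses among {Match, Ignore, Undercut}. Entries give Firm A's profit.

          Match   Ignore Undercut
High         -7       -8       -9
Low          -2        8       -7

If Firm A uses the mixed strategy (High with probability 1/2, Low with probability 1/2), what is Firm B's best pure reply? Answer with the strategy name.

If Firm B plays Match, Firm A's expected payoff is (1/2)·(-7) + (1/2)·(-2) = -9/2.
If Firm B plays Ignore, Firm A's expected payoff is (1/2)·(-8) + (1/2)·8 = 0.
If Firm B plays Undercut, Firm A's expected payoff is (1/2)·(-9) + (1/2)·(-7) = -8.
Firm B minimizes Firm A's payoff; the smallest is -8, so the best response is Undercut.

Undercut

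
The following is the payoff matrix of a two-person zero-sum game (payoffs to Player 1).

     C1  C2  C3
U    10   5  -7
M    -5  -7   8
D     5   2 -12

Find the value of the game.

-1/3

Row minima: U → -7, M → -7, D → -12; maximin = -7.
Column maxima: C1 → 10, C2 → 5, C3 → 8; minimax = 5.
-7 ≠ 5, so there is no saddle point; optimal play is mixed.
D is strictly dominated by U, so Player 1 never plays it.
C1 is strictly dominated by C2 (it gives Player 1 strictly more in every row), so Player 2 never plays it.
On the remaining 2×2 (U, M vs C2, C3):
Let Player 1 play U with probability p. Expected payoff against C2: 5p + (-7)(1−p) = 12p − 7; against C3: (-7)p + 8(1−p) = −15p + 8.
Setting these equal: 12p − 7 = −15p + 8 ⇒ 27p = 15 ⇒ p = 5/9, and the value is (12)·(5/9) − 7 = -1/3.
For Player 2: with q = P(C2), equating U's and M's payoffs gives 12q − 7 = −15q + 8 ⇒ q = 5/9.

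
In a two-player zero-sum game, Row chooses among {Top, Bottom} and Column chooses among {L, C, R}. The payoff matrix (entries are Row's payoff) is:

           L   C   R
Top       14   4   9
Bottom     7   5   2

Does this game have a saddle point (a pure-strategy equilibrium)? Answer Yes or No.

Row minima: Top → 4, Bottom → 2; maximin = 4.
Column maxima: L → 14, C → 5, R → 9; minimax = 5.
4 ≠ 5, so no pure-strategy equilibrium exists.

No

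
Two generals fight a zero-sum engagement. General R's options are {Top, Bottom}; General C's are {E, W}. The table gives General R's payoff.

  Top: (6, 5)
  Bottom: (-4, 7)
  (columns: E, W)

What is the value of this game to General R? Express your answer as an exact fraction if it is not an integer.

Row minima: Top → 5, Bottom → -4; maximin = 5.
Column maxima: E → 6, W → 7; minimax = 6.
5 ≠ 6, so there is no saddle point; optimal play is mixed.
Let General R play Top with probability p. Expected payoff against E: 6p + (-4)(1−p) = 10p − 4; against W: 5p + 7(1−p) = −2p + 7.
Setting these equal: 10p − 4 = −2p + 7 ⇒ 12p = 11 ⇒ p = 11/12, and the value is (10)·(11/12) − 4 = 31/6.
For General C: with q = P(E), equating Top's and Bottom's payoffs gives q + 5 = −11q + 7 ⇒ q = 1/6.

31/6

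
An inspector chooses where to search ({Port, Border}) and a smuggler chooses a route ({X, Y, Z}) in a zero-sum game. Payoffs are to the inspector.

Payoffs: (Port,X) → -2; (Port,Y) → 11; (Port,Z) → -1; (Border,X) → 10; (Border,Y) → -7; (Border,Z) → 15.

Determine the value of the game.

Row minima: Port → -2, Border → -7; maximin = -2.
Column maxima: X → 10, Y → 11, Z → 15; minimax = 10.
-2 ≠ 10, so there is no saddle point; optimal play is mixed.
Z is strictly dominated by X (it gives the inspector strictly more in every row), so the smuggler never plays it.
On the remaining 2×2 (Port, Border vs X, Y):
Let the inspector play Port with probability p. Expected payoff against X: (-2)p + 10(1−p) = −12p + 10; against Y: 11p + (-7)(1−p) = 18p − 7.
Setting these equal: −12p + 10 = 18p − 7 ⇒ −30p = -17 ⇒ p = 17/30, and the value is (-12)·(17/30) + 10 = 16/5.
For the smuggler: with q = P(X), equating Port's and Border's payoffs gives −13q + 11 = 17q − 7 ⇒ q = 3/5.

16/5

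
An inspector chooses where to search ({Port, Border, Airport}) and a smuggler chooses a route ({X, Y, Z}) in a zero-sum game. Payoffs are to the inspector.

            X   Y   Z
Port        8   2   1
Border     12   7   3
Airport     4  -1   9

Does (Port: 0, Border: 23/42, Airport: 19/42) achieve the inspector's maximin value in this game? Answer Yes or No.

Against X this mix gives (23/42)·12 + (19/42)·4 = 176/21.
Against Y this mix gives (23/42)·7 + (19/42)·(-1) = 71/21.
Against Z this mix gives (23/42)·3 + (19/42)·9 = 40/7.
The smuggler will play Y, holding the inspector to 71/21. Shifting weight toward the row that does better against Y would raise this floor (the equalizing mix achieves 33/7 against both Y and Z), so the proposed strategy is not optimal.

No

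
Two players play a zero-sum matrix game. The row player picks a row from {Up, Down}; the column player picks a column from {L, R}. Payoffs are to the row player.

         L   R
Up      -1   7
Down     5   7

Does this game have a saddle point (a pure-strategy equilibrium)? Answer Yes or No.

Row minima: Up → -1, Down → 5; maximin = 5.
Column maxima: L → 5, R → 7; minimax = 5.
maximin = minimax = 5, so a saddle point exists.

Yes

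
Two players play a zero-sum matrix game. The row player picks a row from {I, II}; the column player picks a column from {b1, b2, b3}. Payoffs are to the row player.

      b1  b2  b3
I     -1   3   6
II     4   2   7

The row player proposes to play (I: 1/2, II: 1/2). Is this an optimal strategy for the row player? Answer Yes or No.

No

Against b1 this mix gives (1/2)·(-1) + (1/2)·4 = 3/2.
Against b2 this mix gives (1/2)·3 + (1/2)·2 = 5/2.
Against b3 this mix gives (1/2)·6 + (1/2)·7 = 13/2.
The column player will play b1, holding the row player to 3/2. Shifting weight toward the row that does better against b1 would raise this floor (the equalizing mix achieves 7/3 against both b1 and b2), so the proposed strategy is not optimal.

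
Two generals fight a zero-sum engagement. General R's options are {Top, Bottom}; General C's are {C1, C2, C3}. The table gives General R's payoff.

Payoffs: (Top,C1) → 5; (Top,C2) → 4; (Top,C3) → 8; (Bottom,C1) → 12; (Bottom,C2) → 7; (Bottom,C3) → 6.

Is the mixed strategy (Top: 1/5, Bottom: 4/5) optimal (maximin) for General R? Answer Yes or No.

Against C1 this mix gives (1/5)·5 + (4/5)·12 = 53/5.
Against C2 this mix gives (1/5)·4 + (4/5)·7 = 32/5.
Against C3 this mix gives (1/5)·8 + (4/5)·6 = 32/5.
All of General C's active replies (C2, C3) yield 32/5, and no column does worse for General R. The mix makes General C indifferent and guarantees 32/5, so it is optimal.

Yes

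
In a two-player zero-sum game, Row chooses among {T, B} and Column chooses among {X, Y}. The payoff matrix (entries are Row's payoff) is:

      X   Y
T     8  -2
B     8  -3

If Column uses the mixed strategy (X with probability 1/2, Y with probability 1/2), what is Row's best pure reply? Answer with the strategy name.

T

Expected payoff of T: (1/2)·8 + (1/2)·(-2) = 3.
Expected payoff of B: (1/2)·8 + (1/2)·(-3) = 5/2.
The largest is 3, so Row's best response is T.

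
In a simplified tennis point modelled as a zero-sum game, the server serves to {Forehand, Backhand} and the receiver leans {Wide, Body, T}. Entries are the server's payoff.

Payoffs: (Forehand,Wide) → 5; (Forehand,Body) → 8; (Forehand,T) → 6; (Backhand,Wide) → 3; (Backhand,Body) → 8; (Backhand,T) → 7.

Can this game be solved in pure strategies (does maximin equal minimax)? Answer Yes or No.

Yes

Row minima: Forehand → 5, Backhand → 3; maximin = 5.
Column maxima: Wide → 5, Body → 8, T → 7; minimax = 5.
maximin = minimax = 5, so a saddle point exists.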